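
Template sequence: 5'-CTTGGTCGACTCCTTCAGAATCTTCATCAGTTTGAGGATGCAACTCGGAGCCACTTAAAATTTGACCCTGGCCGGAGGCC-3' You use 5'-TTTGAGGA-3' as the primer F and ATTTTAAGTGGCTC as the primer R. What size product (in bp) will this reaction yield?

Scanning the template, TTTGAGGA occurs at positions 31–38; this primer anneals to the bottom strand there with its 3' end pointing downstream.
Taking the reverse complement of ATTTTAAGTGGCTC gives GAGCCACTTAAAAT, found at positions 48–61 on the template; the primer anneals here to the top strand with its 3' end pointing upstream.
Amplicon spans positions 31–61: 31 bp.

31 bp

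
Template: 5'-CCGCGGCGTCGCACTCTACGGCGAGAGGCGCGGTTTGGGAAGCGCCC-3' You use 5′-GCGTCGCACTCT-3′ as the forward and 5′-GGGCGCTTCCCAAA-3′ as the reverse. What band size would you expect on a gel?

The forward primer matches the template at positions 6–17.
Taking the reverse complement of GGGCGCTTCCCAAA gives TTTGGGAAGCGCCC, found at positions 34–47 on the template; the primer anneals here to the top strand with its 3' end pointing upstream.
The product runs from position 6 to position 47, so its length is 47 − 6 + 1 = 42 bp.

42 bp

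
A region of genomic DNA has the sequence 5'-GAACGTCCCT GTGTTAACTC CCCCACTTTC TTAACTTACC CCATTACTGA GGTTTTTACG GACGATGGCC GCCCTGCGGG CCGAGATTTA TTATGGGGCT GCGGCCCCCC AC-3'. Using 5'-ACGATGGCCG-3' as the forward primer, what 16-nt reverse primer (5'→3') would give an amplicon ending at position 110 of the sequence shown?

5'-GGGGGGCCGCAGCCCC-3'

The forward primer binds at positions 62–71; the product's 3' end on the top strand is position 110.
The reverse primer anneals to the top strand over positions 95–110, i.e. to GGGGCTGCGGCCCCCC.
Its sequence written 5'→3' is the reverse complement: GGGGGGCCGCAGCCCC.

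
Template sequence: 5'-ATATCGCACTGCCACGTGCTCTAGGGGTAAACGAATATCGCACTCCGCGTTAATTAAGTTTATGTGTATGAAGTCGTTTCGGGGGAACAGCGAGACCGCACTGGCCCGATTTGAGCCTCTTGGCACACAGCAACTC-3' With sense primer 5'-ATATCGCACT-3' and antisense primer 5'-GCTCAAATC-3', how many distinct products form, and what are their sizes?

The forward primer ATATCGCACT matches the top strand at positions 1–10, 35–44.
The reverse primer's reverse complement is GATTTGAGC, matching at positions 108–116.
Each forward site pairs with the reverse site to give a product ending at position 116: sizes 116, 82 bp.

Two products: 116 bp, 82 bp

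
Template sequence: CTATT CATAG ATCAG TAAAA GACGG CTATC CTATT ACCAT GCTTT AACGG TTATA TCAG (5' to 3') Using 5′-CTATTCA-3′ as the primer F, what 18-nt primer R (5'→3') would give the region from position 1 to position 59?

The product's 3' end on the top strand is position 59.
The reverse primer anneals to the top strand over positions 42–59, i.e. to CTTTAACGGTTATATCAG.
Its sequence written 5'→3' is the reverse complement: CTGATATAACCGTTAAAG.

5'-CTGATATAACCGTTAAAG-3'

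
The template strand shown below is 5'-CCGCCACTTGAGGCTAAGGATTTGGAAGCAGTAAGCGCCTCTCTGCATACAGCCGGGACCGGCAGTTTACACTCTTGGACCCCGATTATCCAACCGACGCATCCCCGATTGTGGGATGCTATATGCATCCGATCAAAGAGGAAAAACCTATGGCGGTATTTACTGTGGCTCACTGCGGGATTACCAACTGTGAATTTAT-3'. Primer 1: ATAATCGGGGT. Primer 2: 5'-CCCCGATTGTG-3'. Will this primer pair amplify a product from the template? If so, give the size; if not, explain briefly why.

Primer 1 (ATAATCGGGGT) has reverse complement ACCCCGATTAT, which matches the top strand at positions 79–89; primer 1 anneals to the top strand there with its 3' end pointing upstream toward position 79.
Primer 2 (CCCCGATTGTG) matches the top strand directly at positions 103–113; it anneals to the bottom strand with its 3' end pointing downstream toward position 113.
The 3' ends diverge (primer 1 extends toward position 1, primer 2 toward position 199), so the primers never converge on a shared product.

No product — the primers' 3' ends point away from each other.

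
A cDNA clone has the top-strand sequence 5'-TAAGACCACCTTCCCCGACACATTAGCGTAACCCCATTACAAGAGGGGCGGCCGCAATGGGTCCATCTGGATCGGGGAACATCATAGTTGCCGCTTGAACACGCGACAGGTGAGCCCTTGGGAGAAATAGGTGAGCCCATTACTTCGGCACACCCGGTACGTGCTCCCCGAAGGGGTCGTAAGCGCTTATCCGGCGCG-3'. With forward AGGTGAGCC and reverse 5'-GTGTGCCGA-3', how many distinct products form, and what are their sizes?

Two products: 46 bp, 25 bp

The forward primer AGGTGAGCC matches the top strand at positions 108–116, 129–137.
The reverse primer's reverse complement is TCGGCACAC, matching at positions 145–153.
Each forward site pairs with the reverse site to give a product ending at position 153: sizes 46, 25 bp.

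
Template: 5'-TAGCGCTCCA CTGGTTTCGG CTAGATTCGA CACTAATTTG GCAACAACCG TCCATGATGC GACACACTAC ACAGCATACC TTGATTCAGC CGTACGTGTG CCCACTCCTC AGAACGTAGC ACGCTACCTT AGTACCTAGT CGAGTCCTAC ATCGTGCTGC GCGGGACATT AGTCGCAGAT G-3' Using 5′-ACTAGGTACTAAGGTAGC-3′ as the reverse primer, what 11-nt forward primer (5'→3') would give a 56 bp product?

The reverse primer's reverse complement GCTACCTTAGTACCTAGT matches the template at positions 123–140, so the product ends at position 140.
A 56 bp product then starts at position 140 − 56 + 1 = 85.
The forward primer is identical to the top strand there: TTCAGCCGTAC.

5'-TTCAGCCGTAC-3'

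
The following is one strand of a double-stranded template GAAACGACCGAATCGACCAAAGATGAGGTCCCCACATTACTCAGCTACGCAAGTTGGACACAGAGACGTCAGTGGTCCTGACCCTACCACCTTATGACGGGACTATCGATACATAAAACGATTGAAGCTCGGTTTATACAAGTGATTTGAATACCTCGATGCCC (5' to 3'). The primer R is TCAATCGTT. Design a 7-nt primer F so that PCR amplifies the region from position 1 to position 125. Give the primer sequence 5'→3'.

The reverse primer's reverse complement AACGATTGA matches the template at positions 117–125; the product starts at position 1.
The forward primer is identical to the top strand over positions 1–7: GAAACGA.

5'-GAAACGA-3'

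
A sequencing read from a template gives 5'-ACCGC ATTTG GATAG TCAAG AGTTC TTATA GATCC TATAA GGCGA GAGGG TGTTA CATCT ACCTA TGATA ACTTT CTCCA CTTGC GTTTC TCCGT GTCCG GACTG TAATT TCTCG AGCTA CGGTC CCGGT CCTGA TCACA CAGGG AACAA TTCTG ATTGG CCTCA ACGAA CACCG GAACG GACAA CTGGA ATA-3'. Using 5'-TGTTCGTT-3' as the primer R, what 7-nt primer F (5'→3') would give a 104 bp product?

The reverse primer's reverse complement AACGAACA matches the template at positions 165–172, so the product ends at position 172.
A 104 bp product then starts at position 172 − 104 + 1 = 69.
The forward primer is identical to the top strand there: TAACTTT.

5'-TAACTTT-3'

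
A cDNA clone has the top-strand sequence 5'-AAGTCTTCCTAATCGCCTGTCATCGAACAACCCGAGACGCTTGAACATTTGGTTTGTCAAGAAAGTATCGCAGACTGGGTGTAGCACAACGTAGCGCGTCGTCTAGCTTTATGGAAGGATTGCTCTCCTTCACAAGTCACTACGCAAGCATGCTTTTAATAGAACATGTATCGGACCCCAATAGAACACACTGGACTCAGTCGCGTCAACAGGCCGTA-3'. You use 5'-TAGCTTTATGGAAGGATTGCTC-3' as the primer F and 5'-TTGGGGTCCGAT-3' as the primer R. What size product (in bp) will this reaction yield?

78 bp

Forward primer TAGCTTTATGGAAGGATTGCTC is found on the top strand at positions 104–125.
Reverse complement of the reverse primer: ATCGGACCCCAA. This occurs on the top strand at positions 170–181.
The product runs from position 104 to position 181, so its length is 181 − 104 + 1 = 78 bp.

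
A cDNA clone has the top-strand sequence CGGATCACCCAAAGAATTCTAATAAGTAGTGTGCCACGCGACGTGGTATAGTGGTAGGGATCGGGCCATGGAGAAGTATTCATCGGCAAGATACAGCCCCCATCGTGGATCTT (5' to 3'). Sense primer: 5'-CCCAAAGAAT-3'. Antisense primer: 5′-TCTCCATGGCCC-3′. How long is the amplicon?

67 bp

The forward primer matches the template at positions 8–17.
Taking the reverse complement of TCTCCATGGCCC gives GGGCCATGGAGA, found at positions 63–74 on the template; the primer anneals here to the top strand with its 3' end pointing upstream.
Amplicon spans positions 8–74: 67 bp.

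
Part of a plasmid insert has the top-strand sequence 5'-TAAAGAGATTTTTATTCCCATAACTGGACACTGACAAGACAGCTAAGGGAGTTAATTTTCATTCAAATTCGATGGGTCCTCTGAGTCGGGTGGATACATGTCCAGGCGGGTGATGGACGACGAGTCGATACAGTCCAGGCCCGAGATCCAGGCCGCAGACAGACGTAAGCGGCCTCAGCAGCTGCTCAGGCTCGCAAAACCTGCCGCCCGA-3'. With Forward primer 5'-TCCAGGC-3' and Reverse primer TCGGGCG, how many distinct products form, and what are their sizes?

The forward primer TCCAGGC matches the top strand at positions 101–107, 134–140, 147–153.
The reverse primer's reverse complement is CGCCCGA, matching at positions 205–211.
Each forward site pairs with the reverse site to give a product ending at position 211: sizes 111, 78, 65 bp.

Three products: 111 bp, 78 bp, 65 bp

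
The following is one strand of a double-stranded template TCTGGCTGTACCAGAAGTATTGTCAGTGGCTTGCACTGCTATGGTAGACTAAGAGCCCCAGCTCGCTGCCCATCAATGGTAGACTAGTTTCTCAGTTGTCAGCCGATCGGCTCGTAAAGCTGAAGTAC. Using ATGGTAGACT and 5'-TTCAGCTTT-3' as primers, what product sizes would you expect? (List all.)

The forward primer ATGGTAGACT matches the top strand at positions 41–50, 76–85.
The reverse primer's reverse complement is AAAGCTGAA, matching at positions 116–124.
Each forward site pairs with the reverse site to give a product ending at position 124: sizes 84, 49 bp.

84 bp, 49 bp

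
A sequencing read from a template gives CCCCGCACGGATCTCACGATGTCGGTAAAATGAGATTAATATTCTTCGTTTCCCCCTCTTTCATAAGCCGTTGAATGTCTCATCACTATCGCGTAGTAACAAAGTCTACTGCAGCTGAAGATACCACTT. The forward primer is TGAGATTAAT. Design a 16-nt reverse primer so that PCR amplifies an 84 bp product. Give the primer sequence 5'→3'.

The forward primer binds at positions 31–40, so an 84 bp product ends at position 31 + 84 − 1 = 114.
The reverse primer anneals to the top strand over positions 99–114, i.e. to ACAAAGTCTACTGCAG.
Its sequence written 5'→3' is the reverse complement: CTGCAGTAGACTTTGT.

5'-CTGCAGTAGACTTTGT-3'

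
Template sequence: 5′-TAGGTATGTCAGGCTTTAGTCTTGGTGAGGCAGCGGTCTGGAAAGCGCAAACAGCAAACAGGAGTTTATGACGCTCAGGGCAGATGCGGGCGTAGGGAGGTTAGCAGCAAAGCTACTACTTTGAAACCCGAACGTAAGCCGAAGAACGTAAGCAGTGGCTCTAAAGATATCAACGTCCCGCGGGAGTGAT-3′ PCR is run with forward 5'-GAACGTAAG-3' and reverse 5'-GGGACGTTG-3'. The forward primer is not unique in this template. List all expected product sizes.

The forward primer GAACGTAAG matches the top strand at positions 130–138, 144–152.
The reverse primer's reverse complement is CAACGTCCC, matching at positions 171–179.
Each forward site pairs with the reverse site to give a product ending at position 179: sizes 50, 36 bp.

50 bp, 36 bp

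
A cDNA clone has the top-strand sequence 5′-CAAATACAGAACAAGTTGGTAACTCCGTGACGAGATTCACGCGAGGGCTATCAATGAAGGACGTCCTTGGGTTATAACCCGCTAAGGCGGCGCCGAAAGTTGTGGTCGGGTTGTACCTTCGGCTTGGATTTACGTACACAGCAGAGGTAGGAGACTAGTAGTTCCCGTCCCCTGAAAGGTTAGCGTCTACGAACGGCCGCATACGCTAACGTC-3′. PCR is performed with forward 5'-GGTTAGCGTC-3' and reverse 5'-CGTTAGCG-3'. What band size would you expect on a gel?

34 bp

Forward primer GGTTAGCGTC is found on the top strand at positions 178–187.
Taking the reverse complement of CGTTAGCG gives CGCTAACG, found at positions 204–211 on the template; the primer anneals here to the top strand with its 3' end pointing upstream.
Amplicon spans positions 178–211: 34 bp.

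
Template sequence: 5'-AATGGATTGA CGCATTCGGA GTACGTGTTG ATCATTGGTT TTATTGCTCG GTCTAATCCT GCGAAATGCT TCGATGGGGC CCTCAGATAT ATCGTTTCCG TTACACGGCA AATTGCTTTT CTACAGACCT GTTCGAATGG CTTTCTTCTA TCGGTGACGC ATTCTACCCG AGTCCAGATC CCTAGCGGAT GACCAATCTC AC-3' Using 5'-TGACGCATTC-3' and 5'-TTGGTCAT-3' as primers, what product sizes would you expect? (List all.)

The forward primer TGACGCATTC matches the top strand at positions 8–17, 155–164.
The reverse primer's reverse complement is ATGACCAA, matching at positions 189–196.
Each forward site pairs with the reverse site to give a product ending at position 196: sizes 189, 42 bp.

189 bp, 42 bp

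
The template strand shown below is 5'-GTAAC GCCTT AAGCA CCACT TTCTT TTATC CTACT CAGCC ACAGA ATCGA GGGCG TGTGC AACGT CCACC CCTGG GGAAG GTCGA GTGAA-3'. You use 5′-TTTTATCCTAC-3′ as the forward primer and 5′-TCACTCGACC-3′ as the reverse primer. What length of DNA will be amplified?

Forward primer TTTTATCCTAC is found on the top strand at positions 24–34.
Taking the reverse complement of TCACTCGACC gives GGTCGAGTGA, found at positions 80–89 on the template; the primer anneals here to the top strand with its 3' end pointing upstream.
Amplicon spans positions 24–89: 66 bp.

66 bp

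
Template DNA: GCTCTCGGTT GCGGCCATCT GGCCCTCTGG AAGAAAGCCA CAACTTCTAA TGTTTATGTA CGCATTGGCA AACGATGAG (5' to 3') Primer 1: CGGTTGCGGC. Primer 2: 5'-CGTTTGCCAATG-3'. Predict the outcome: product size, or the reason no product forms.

Primer 1 (CGGTTGCGGC) matches the top strand at positions 6–15; it acts as a forward primer.
Primer 2's reverse complement is CATTGGCAAACG, matching the top strand at positions 63–74; it acts as a reverse primer.
The 3' ends face each other across positions 6–74, giving a 69 bp product.

Yes — a 69 bp product.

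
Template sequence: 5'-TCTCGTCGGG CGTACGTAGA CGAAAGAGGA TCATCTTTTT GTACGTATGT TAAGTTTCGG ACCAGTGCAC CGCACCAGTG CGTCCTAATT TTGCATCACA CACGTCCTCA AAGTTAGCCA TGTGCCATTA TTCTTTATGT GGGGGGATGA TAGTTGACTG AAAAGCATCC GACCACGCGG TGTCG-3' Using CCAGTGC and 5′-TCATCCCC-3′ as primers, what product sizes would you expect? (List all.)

89 bp, 76 bp

The forward primer CCAGTGC matches the top strand at positions 62–68, 75–81.
The reverse primer's reverse complement is GGGGATGA, matching at positions 143–150.
Each forward site pairs with the reverse site to give a product ending at position 150: sizes 89, 76 bp.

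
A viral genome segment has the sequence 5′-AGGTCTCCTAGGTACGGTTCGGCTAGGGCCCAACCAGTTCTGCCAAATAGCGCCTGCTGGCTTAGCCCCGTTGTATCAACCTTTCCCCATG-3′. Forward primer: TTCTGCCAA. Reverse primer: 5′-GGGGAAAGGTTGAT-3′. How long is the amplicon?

51 bp

Scanning the template, TTCTGCCAA occurs at positions 38–46; this primer anneals to the bottom strand there with its 3' end pointing downstream.
The reverse primer's reverse complement is ATCAACCTTTCCCC, which matches the template at positions 75–88.
Product length = (reverse-primer end) − (forward-primer start) + 1 = 88 − 38 + 1 = 51 bp.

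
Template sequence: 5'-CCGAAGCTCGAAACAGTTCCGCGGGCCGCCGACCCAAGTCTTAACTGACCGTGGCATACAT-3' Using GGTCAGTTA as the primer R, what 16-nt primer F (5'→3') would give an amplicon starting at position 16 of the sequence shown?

The reverse primer's reverse complement TAACTGACC matches the template at positions 42–50; the product starts at position 16.
The forward primer is identical to the top strand over positions 16–31: GTTCCGCGGGCCGCCG.

5'-GTTCCGCGGGCCGCCG-3'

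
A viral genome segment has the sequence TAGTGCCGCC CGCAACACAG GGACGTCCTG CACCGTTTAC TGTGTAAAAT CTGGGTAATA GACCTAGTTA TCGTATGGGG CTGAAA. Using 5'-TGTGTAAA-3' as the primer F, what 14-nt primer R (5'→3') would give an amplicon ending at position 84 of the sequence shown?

The forward primer binds at positions 41–48; the product's 3' end on the top strand is position 84.
The reverse primer anneals to the top strand over positions 71–84, i.e. to TCGTATGGGGCTGA.
Its sequence written 5'→3' is the reverse complement: TCAGCCCCATACGA.

5'-TCAGCCCCATACGA-3'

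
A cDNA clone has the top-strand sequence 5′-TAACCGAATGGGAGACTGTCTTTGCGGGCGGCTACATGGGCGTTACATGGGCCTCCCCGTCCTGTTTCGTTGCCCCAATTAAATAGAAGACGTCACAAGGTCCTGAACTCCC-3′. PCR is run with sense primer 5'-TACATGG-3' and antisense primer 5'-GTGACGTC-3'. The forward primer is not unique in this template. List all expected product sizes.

The forward primer TACATGG matches the top strand at positions 33–39, 44–50.
The reverse primer's reverse complement is GACGTCAC, matching at positions 89–96.
Each forward site pairs with the reverse site to give a product ending at position 96: sizes 64, 53 bp.

64 bp, 53 bp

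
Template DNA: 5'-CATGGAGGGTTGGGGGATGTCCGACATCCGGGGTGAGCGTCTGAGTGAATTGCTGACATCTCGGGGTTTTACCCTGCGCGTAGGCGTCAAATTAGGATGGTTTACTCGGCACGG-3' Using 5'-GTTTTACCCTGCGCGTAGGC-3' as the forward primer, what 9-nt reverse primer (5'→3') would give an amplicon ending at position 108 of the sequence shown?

5'-CGAGTAAAC-3'

The forward primer binds at positions 66–85; the product's 3' end on the top strand is position 108.
The reverse primer anneals to the top strand over positions 100–108, i.e. to GTTTACTCG.
Its sequence written 5'→3' is the reverse complement: CGAGTAAAC.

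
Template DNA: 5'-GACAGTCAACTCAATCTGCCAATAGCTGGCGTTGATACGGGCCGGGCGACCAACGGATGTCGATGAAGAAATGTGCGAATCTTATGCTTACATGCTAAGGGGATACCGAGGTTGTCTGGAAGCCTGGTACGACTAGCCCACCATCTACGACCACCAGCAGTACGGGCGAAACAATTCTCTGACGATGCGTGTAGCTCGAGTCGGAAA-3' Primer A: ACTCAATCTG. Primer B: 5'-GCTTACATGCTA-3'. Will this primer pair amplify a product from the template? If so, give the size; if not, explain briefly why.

No product — both primers anneal to the same strand and extend in the same direction.

Primer A (ACTCAATCTG) matches the top strand at positions 9–18 (3' end points downstream).
Primer B (GCTTACATGCTA) also matches the top strand directly, at positions 86–97 — its reverse complement TAGCATGTAAGC is not present.
Both primers anneal to the bottom strand with 3' ends pointing the same way, so neither can prime synthesis back toward the other.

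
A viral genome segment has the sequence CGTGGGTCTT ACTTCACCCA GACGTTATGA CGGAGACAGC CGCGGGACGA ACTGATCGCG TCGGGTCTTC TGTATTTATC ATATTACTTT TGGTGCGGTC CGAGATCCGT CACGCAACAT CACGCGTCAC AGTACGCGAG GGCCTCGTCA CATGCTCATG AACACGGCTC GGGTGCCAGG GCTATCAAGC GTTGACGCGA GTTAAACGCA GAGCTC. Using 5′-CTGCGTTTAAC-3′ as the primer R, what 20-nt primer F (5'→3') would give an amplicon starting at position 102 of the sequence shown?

5'-GAGATCCGTCACGCAACATC-3'

The reverse primer's reverse complement GTTAAACGCAG matches the template at positions 201–211; the product starts at position 102.
The forward primer is identical to the top strand over positions 102–121: GAGATCCGTCACGCAACATC.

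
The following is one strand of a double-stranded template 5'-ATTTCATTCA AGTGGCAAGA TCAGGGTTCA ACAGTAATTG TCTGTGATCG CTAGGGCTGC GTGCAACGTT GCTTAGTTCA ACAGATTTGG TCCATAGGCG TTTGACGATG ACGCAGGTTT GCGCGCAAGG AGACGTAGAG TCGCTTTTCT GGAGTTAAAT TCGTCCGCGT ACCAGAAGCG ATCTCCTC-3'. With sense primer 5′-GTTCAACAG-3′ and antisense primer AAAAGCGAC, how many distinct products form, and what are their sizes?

The forward primer GTTCAACAG matches the top strand at positions 26–34, 76–84.
The reverse primer's reverse complement is GTCGCTTTT, matching at positions 140–148.
Each forward site pairs with the reverse site to give a product ending at position 148: sizes 123, 73 bp.

Two products: 123 bp, 73 bp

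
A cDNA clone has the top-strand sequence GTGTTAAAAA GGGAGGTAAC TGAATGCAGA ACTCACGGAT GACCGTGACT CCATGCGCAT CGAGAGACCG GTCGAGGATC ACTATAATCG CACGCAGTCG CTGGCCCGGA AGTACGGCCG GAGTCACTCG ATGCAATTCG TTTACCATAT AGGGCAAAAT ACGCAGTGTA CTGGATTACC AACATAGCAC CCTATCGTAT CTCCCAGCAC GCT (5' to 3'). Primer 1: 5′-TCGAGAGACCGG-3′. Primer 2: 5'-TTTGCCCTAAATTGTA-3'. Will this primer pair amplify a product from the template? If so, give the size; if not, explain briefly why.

No product — primer 2 has no binding site in the template.

Primer 2 (TTTGCCCTAAATTGTA) does not match the top strand, and its reverse complement TACAATTTAGGGCAAA does not match either.
With no annealing site for primer 2, no amplification occurs.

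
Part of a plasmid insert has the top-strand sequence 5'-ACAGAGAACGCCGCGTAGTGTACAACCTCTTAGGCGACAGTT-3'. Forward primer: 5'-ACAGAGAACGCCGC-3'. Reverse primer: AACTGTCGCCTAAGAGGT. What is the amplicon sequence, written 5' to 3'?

5'-ACAGAGAACGCCGCGTAGTGTACAACCTCTTAGGCGACAGTT-3'

The forward primer matches the template at positions 1–14.
Taking the reverse complement of AACTGTCGCCTAAGAGGT gives ACCTCTTAGGCGACAGTT, found at positions 25–42 on the template; the primer anneals here to the top strand with its 3' end pointing upstream.
The product is the template from position 1 through 42 (42 bp).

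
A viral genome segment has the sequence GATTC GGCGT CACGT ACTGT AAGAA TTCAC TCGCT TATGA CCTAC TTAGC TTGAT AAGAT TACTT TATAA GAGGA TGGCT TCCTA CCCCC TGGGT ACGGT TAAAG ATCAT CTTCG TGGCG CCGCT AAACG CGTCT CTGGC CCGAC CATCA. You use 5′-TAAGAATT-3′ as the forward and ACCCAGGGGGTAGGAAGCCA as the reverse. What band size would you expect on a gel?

76 bp

The forward primer matches the template at positions 20–27.
Taking the reverse complement of ACCCAGGGGGTAGGAAGCCA gives TGGCTTCCTACCCCCTGGGT, found at positions 76–95 on the template; the primer anneals here to the top strand with its 3' end pointing upstream.
Amplicon spans positions 20–95: 76 bp.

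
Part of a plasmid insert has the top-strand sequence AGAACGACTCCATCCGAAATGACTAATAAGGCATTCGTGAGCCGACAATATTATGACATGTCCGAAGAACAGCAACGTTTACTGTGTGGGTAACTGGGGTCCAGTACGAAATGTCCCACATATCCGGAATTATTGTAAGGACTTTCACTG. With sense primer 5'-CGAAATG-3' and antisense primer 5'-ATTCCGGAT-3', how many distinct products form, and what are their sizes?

The forward primer CGAAATG matches the top strand at positions 15–21, 107–113.
The reverse primer's reverse complement is ATCCGGAAT, matching at positions 122–130.
Each forward site pairs with the reverse site to give a product ending at position 130: sizes 116, 24 bp.

Two products: 116 bp, 24 bp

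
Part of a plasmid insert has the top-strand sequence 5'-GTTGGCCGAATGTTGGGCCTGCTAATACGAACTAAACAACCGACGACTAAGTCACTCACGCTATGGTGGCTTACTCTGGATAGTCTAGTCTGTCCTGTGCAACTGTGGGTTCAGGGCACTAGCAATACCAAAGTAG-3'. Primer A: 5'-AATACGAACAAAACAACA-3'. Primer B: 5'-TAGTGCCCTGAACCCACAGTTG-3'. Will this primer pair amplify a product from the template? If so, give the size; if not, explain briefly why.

No product — primer A has no binding site in the template.

Primer A (AATACGAACAAAACAACA) does not match the top strand, and its reverse complement TGTTGTTTTGTTCGTATT does not match either.
With no annealing site for primer A, no amplification occurs.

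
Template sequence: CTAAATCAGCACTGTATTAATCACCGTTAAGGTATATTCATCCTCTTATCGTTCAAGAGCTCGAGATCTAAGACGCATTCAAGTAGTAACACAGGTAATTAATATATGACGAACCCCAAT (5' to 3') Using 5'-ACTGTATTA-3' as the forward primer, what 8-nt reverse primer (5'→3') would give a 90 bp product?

5'-AATTACCT-3'

The forward primer binds at positions 11–19, so a 90 bp product ends at position 11 + 90 − 1 = 100.
The reverse primer anneals to the top strand over positions 93–100, i.e. to AGGTAATT.
Its sequence written 5'→3' is the reverse complement: AATTACCT.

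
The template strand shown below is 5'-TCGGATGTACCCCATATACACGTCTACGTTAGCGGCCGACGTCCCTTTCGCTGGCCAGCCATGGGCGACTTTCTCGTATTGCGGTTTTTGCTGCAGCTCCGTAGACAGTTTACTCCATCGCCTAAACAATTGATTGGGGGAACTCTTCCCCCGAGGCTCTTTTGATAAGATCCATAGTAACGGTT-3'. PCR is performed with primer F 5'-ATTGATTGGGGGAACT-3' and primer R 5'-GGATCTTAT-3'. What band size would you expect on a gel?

45 bp

The forward primer matches the template at positions 129–144.
Reverse complement of the reverse primer: ATAAGATCC. This occurs on the top strand at positions 165–173.
The product runs from position 129 to position 173, so its length is 173 − 129 + 1 = 45 bp.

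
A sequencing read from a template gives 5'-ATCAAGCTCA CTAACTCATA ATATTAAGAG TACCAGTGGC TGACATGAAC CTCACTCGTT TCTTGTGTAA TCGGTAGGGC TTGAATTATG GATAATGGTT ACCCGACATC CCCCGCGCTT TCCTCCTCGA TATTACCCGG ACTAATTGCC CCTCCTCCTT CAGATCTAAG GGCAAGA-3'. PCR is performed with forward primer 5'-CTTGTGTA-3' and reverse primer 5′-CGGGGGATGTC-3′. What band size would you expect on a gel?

54 bp

Forward primer CTTGTGTA is found on the top strand at positions 62–69.
The reverse primer's reverse complement is GACATCCCCCG, which matches the template at positions 105–115.
Amplicon spans positions 62–115: 54 bp.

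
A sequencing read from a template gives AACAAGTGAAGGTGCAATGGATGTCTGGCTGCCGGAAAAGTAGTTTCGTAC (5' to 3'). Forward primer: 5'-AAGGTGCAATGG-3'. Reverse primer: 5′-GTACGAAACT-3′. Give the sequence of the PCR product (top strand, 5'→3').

5'-AAGGTGCAATGGATGTCTGGCTGCCGGAAAAGTAGTTTCGTAC-3'

The forward primer matches the template at positions 9–20.
The reverse primer's reverse complement is AGTTTCGTAC, which matches the template at positions 42–51.
The product is the template from position 9 through 51 (43 bp).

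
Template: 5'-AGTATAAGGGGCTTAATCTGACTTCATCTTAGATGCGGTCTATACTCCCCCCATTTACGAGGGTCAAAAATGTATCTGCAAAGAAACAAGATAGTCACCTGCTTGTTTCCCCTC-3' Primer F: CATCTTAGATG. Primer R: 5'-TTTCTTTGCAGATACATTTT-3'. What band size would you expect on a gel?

62 bp

The forward primer matches the template at positions 25–35.
Reverse complement of the reverse primer: AAAATGTATCTGCAAAGAAA. This occurs on the top strand at positions 67–86.
Product length = (reverse-primer end) − (forward-primer start) + 1 = 86 − 25 + 1 = 62 bp.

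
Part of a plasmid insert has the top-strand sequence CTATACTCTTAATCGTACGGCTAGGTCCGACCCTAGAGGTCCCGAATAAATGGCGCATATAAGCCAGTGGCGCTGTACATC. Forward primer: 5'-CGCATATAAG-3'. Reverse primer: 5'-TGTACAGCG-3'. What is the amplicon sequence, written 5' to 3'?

5'-CGCATATAAGCCAGTGGCGCTGTACA-3'

The forward primer matches the template at positions 54–63.
Taking the reverse complement of TGTACAGCG gives CGCTGTACA, found at positions 71–79 on the template; the primer anneals here to the top strand with its 3' end pointing upstream.
The product is the template from position 54 through 79 (26 bp).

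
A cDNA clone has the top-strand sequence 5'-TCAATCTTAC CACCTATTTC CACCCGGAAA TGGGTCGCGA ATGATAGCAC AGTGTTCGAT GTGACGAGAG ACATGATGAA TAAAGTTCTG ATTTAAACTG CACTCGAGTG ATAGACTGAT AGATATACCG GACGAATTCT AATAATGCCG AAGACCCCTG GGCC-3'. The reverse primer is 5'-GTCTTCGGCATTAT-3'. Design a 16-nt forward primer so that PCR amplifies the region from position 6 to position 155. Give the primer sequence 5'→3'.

The reverse primer's reverse complement ATAATGCCGAAGAC matches the template at positions 142–155; the product starts at position 6.
The forward primer is identical to the top strand over positions 6–21: CTTACCACCTATTTCC.

5'-CTTACCACCTATTTCC-3'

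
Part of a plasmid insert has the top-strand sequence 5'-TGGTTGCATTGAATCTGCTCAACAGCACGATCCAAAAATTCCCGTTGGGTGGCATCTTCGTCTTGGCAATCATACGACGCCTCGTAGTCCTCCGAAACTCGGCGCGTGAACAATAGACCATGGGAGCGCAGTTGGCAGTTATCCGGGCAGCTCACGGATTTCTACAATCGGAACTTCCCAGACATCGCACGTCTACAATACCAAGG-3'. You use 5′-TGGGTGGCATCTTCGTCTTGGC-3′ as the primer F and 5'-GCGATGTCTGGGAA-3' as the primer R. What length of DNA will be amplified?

Forward primer TGGGTGGCATCTTCGTCTTGGC is found on the top strand at positions 46–67.
Reverse complement of the reverse primer: TTCCCAGACATCGC. This occurs on the top strand at positions 175–188.
Product length = (reverse-primer end) − (forward-primer start) + 1 = 188 − 46 + 1 = 143 bp.

143 bp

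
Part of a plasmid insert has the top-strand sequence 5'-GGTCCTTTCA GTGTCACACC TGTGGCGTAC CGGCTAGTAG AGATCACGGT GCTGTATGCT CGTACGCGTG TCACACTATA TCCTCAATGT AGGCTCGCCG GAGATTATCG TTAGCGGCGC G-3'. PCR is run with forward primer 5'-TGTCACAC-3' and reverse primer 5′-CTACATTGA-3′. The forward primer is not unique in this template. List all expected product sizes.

81 bp, 24 bp

The forward primer TGTCACAC matches the top strand at positions 12–19, 69–76.
The reverse primer's reverse complement is TCAATGTAG, matching at positions 84–92.
Each forward site pairs with the reverse site to give a product ending at position 92: sizes 81, 24 bp.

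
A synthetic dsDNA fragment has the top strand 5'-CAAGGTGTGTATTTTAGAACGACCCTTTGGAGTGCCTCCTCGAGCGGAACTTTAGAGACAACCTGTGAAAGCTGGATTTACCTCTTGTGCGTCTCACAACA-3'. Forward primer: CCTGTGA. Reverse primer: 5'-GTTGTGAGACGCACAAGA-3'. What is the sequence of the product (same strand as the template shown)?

Scanning the template, CCTGTGA occurs at positions 62–68; this primer anneals to the bottom strand there with its 3' end pointing downstream.
The reverse primer's reverse complement is TCTTGTGCGTCTCACAAC, which matches the template at positions 83–100.
The product is the template from position 62 through 100 (39 bp).

5'-CCTGTGAAAGCTGGATTTACCTCTTGTGCGTCTCACAAC-3'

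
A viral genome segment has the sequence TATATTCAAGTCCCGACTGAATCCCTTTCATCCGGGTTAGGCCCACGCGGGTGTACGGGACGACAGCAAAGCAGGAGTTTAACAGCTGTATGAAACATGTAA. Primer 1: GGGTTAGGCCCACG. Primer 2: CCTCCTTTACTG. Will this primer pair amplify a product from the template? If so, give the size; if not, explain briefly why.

No product — primer 2 has no binding site in the template.

Primer 2 (CCTCCTTTACTG) does not match the top strand, and its reverse complement CAGTAAAGGAGG does not match either.
With no annealing site for primer 2, no amplification occurs.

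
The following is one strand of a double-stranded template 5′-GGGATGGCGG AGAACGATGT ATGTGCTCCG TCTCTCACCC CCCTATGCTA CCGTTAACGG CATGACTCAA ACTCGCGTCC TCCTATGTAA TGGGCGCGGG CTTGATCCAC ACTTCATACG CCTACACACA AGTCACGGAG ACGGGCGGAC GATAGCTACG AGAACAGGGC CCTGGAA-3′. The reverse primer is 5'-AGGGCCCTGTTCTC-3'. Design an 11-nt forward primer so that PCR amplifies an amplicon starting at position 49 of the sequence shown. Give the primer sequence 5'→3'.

The reverse primer's reverse complement GAGAACAGGGCCCT matches the template at positions 160–173; the product starts at position 49.
The forward primer is identical to the top strand over positions 49–59: TACCGTTAACG.

5'-TACCGTTAACG-3'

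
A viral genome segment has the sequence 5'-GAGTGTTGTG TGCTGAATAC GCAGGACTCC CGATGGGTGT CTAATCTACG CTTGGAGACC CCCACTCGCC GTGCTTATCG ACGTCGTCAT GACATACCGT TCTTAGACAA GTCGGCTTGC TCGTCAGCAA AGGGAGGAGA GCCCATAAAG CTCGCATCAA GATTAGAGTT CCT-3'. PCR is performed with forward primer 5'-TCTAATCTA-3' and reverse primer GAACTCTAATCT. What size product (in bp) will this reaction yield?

Scanning the template, TCTAATCTA occurs at positions 40–48; this primer anneals to the bottom strand there with its 3' end pointing downstream.
Reverse complement of the reverse primer: AGATTAGAGTTC. This occurs on the top strand at positions 160–171.
Product length = (reverse-primer end) − (forward-primer start) + 1 = 171 − 40 + 1 = 132 bp.

132 bp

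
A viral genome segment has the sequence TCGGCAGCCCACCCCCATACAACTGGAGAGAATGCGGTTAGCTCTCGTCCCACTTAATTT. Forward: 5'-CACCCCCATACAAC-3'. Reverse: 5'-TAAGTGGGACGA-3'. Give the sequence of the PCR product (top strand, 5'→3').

Scanning the template, CACCCCCATACAAC occurs at positions 10–23; this primer anneals to the bottom strand there with its 3' end pointing downstream.
Taking the reverse complement of TAAGTGGGACGA gives TCGTCCCACTTA, found at positions 45–56 on the template; the primer anneals here to the top strand with its 3' end pointing upstream.
The product is the template from position 10 through 56 (47 bp).

5'-CACCCCCATACAACTGGAGAGAATGCGGTTAGCTCTCGTCCCACTTA-3'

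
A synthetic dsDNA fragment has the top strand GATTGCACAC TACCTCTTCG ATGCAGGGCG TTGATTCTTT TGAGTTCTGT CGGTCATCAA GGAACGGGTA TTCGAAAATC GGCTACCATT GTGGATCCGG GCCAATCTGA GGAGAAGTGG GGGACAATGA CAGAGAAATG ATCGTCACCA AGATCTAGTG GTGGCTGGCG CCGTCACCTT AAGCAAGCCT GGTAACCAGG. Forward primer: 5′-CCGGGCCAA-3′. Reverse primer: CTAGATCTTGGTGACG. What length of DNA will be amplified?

62 bp

Scanning the template, CCGGGCCAA occurs at positions 97–105; this primer anneals to the bottom strand there with its 3' end pointing downstream.
Reverse complement of the reverse primer: CGTCACCAAGATCTAG. This occurs on the top strand at positions 143–158.
The product runs from position 97 to position 158, so its length is 158 − 97 + 1 = 62 bp.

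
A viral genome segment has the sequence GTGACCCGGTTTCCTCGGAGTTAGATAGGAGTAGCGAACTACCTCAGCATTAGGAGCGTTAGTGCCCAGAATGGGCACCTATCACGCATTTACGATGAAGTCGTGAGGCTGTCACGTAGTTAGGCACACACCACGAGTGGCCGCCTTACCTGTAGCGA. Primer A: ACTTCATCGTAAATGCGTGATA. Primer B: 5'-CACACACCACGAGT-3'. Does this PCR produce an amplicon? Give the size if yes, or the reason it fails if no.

Primer A (ACTTCATCGTAAATGCGTGATA) has reverse complement TATCACGCATTTACGATGAAGT, which matches the top strand at positions 80–101; primer A anneals to the top strand there with its 3' end pointing upstream toward position 80.
Primer B (CACACACCACGAGT) matches the top strand directly at positions 125–138; it anneals to the bottom strand with its 3' end pointing downstream toward position 138.
The 3' ends diverge (primer A extends toward position 1, primer B toward position 158), so the primers never converge on a shared product.

No product — the primers' 3' ends point away from each other.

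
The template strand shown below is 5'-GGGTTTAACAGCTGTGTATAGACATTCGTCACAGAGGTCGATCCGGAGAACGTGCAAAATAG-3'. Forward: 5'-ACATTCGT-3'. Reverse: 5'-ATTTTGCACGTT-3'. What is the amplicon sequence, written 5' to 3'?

5'-ACATTCGTCACAGAGGTCGATCCGGAGAACGTGCAAAAT-3'

Scanning the template, ACATTCGT occurs at positions 22–29; this primer anneals to the bottom strand there with its 3' end pointing downstream.
The reverse primer's reverse complement is AACGTGCAAAAT, which matches the template at positions 49–60.
The product is the template from position 22 through 60 (39 bp).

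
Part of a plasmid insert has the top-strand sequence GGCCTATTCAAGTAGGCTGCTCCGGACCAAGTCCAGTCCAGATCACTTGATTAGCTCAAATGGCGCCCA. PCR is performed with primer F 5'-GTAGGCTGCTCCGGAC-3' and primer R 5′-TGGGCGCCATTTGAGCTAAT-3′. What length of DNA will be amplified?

58 bp

Forward primer GTAGGCTGCTCCGGAC is found on the top strand at positions 12–27.
Taking the reverse complement of TGGGCGCCATTTGAGCTAAT gives ATTAGCTCAAATGGCGCCCA, found at positions 50–69 on the template; the primer anneals here to the top strand with its 3' end pointing upstream.
The product runs from position 12 to position 69, so its length is 69 − 12 + 1 = 58 bp.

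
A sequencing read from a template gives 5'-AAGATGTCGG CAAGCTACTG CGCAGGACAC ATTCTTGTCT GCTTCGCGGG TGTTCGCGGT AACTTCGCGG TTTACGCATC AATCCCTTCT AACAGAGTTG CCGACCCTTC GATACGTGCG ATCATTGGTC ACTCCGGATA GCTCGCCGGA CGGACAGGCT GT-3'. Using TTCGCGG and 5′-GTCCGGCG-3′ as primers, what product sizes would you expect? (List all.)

109 bp, 99 bp, 88 bp

The forward primer TTCGCGG matches the top strand at positions 43–49, 53–59, 64–70.
The reverse primer's reverse complement is CGCCGGAC, matching at positions 144–151.
Each forward site pairs with the reverse site to give a product ending at position 151: sizes 109, 99, 88 bp.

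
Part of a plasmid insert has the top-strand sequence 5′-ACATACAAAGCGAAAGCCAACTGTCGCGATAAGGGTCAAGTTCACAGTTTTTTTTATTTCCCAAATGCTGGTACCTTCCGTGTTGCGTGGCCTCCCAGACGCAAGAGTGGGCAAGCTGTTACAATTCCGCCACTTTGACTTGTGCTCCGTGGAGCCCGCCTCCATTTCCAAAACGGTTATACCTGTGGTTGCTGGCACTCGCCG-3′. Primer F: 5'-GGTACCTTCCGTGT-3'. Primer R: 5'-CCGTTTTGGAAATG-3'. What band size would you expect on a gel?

Scanning the template, GGTACCTTCCGTGT occurs at positions 70–83; this primer anneals to the bottom strand there with its 3' end pointing downstream.
Reverse complement of the reverse primer: CATTTCCAAAACGG. This occurs on the top strand at positions 163–176.
Product length = (reverse-primer end) − (forward-primer start) + 1 = 176 − 70 + 1 = 107 bp.

107 bp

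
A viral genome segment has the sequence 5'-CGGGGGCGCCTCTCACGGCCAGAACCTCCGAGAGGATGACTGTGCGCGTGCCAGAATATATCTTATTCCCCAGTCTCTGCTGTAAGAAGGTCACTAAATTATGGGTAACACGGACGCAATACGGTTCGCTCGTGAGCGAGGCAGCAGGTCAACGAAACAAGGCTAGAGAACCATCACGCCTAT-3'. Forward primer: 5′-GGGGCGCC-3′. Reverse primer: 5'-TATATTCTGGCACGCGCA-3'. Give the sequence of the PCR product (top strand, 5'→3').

Scanning the template, GGGGCGCC occurs at positions 3–10; this primer anneals to the bottom strand there with its 3' end pointing downstream.
Reverse complement of the reverse primer: TGCGCGTGCCAGAATATA. This occurs on the top strand at positions 43–60.
The product is the template from position 3 through 60 (58 bp).

5'-GGGGCGCCTCTCACGGCCAGAACCTCCGAGAGGATGACTGTGCGCGTGCCAGAATATA-3'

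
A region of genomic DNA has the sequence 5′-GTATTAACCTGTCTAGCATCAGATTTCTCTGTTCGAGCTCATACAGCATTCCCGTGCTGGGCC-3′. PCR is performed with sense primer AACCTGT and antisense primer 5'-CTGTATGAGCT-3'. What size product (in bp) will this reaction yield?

41 bp

Forward primer AACCTGT is found on the top strand at positions 6–12.
Taking the reverse complement of CTGTATGAGCT gives AGCTCATACAG, found at positions 36–46 on the template; the primer anneals here to the top strand with its 3' end pointing upstream.
The product runs from position 6 to position 46, so its length is 46 − 6 + 1 = 41 bp.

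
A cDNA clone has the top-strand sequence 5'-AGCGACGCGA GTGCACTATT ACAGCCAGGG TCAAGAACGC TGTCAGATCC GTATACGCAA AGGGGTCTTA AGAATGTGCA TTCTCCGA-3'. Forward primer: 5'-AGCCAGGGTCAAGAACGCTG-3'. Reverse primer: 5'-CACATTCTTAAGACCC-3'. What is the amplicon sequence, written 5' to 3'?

Scanning the template, AGCCAGGGTCAAGAACGCTG occurs at positions 23–42; this primer anneals to the bottom strand there with its 3' end pointing downstream.
The reverse primer's reverse complement is GGGTCTTAAGAATGTG, which matches the template at positions 63–78.
The product is the template from position 23 through 78 (56 bp).

5'-AGCCAGGGTCAAGAACGCTGTCAGATCCGTATACGCAAAGGGGTCTTAAGAATGTG-3'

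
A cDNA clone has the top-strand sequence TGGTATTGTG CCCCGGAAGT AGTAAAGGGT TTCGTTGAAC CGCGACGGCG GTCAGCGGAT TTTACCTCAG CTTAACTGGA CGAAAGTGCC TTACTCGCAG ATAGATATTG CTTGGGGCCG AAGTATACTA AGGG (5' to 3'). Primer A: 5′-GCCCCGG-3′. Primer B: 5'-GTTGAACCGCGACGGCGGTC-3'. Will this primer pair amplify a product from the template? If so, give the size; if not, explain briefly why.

Primer A (GCCCCGG) matches the top strand at positions 10–16 (3' end points downstream).
Primer B (GTTGAACCGCGACGGCGGTC) also matches the top strand directly, at positions 34–53 — its reverse complement GACCGCCGTCGCGGTTCAAC is not present.
Both primers anneal to the bottom strand with 3' ends pointing the same way, so neither can prime synthesis back toward the other.

No product — both primers anneal to the same strand and extend in the same direction.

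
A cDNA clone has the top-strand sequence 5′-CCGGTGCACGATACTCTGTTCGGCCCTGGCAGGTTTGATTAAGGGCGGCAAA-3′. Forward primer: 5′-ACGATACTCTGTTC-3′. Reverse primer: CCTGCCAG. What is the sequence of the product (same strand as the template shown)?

Forward primer ACGATACTCTGTTC is found on the top strand at positions 8–21.
Reverse complement of the reverse primer: CTGGCAGG. This occurs on the top strand at positions 26–33.
The product is the template from position 8 through 33 (26 bp).

5'-ACGATACTCTGTTCGGCCCTGGCAGG-3'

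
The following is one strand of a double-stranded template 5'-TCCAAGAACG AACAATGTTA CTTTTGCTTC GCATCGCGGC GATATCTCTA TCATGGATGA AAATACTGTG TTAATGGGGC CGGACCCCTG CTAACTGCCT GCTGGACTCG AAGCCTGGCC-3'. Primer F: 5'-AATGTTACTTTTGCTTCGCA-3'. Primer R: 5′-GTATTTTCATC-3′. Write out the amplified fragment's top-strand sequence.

The forward primer matches the template at positions 14–33.
Reverse complement of the reverse primer: GATGAAAATAC. This occurs on the top strand at positions 56–66.
The product is the template from position 14 through 66 (53 bp).

5'-AATGTTACTTTTGCTTCGCATCGCGGCGATATCTCTATCATGGATGAAAATAC-3'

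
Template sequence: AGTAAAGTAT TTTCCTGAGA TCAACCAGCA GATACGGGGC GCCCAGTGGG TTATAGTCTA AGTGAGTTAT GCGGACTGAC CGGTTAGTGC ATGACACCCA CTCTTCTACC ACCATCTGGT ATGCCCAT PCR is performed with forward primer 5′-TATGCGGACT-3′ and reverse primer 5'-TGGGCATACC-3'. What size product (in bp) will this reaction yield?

60 bp

Scanning the template, TATGCGGACT occurs at positions 68–77; this primer anneals to the bottom strand there with its 3' end pointing downstream.
Reverse complement of the reverse primer: GGTATGCCCA. This occurs on the top strand at positions 118–127.
Amplicon spans positions 68–127: 60 bp.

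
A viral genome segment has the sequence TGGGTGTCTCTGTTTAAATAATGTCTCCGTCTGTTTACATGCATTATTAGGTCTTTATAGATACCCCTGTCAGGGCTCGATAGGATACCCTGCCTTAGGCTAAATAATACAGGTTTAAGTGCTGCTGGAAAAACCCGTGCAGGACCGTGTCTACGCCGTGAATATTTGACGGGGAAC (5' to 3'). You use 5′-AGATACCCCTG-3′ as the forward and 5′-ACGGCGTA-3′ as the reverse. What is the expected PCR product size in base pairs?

Forward primer AGATACCCCTG is found on the top strand at positions 59–69.
Taking the reverse complement of ACGGCGTA gives TACGCCGT, found at positions 152–159 on the template; the primer anneals here to the top strand with its 3' end pointing upstream.
Amplicon spans positions 59–159: 101 bp.

101 bp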